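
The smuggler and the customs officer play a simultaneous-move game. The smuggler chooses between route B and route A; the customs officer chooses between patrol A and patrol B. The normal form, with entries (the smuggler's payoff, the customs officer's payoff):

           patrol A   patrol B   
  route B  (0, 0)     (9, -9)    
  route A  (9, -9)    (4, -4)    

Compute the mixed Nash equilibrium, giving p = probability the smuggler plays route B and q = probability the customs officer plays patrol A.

p = 5/14, q = 5/14

The customs officer's indifference between patrol A and patrol B determines the smuggler's mixing probability p:
  the customs officer's payoff to patrol A: p·0 + (1−p)·(-9) = 9p - 9
  the customs officer's payoff to patrol B: p·(-9) + (1−p)·(-4) = -5p - 4
  9p - 9 = -5p - 4  ⇒  14p = 5  ⇒  p = 5/14.
Set the smuggler's expected payoff from route B equal to that from route A:
  the smuggler's payoff from route B: q·0 + (1−q)·9 = -9q + 9
  the smuggler's payoff from route A: q·9 + (1−q)·4 = 5q + 4
  -9q + 9 = 5q + 4  ⇒  -14q = -5  ⇒  q = 5/14.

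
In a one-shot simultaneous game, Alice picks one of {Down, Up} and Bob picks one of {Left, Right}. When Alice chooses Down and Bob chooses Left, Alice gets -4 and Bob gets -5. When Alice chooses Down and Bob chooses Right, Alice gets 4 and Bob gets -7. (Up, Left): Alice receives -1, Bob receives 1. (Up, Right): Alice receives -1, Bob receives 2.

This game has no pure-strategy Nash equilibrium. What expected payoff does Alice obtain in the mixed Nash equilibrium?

-1

Alice's indifference between Down and Up determines Bob's mixing probability q:
  Alice's payoff from Down: q·(-4) + (1−q)·4 = -8q + 4
  Alice's payoff from Up: q·(-1) + (1−q)·(-1) = -1
  -8q + 4 = -1  ⇒  -8q = -5  ⇒  q = 5/8.
At equilibrium Alice is indifferent across rows, so Alice's payoff equals the payoff from Down: (5/8)·(-4) + (3/8)·4 = -1.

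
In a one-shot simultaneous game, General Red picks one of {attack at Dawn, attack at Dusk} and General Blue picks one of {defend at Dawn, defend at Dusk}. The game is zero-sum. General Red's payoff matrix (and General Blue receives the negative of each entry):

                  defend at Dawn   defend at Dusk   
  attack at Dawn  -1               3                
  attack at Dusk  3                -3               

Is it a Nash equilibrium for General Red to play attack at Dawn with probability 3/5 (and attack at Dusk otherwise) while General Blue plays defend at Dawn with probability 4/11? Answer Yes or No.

No

Given General Blue's mix q = 4/11, General Red's payoff from attack at Dawn is 17/11 but from attack at Dusk is -9/11. General Red strictly prefers attack at Dawn, so General Red would not mix.
So the proposed profile is not a Nash equilibrium.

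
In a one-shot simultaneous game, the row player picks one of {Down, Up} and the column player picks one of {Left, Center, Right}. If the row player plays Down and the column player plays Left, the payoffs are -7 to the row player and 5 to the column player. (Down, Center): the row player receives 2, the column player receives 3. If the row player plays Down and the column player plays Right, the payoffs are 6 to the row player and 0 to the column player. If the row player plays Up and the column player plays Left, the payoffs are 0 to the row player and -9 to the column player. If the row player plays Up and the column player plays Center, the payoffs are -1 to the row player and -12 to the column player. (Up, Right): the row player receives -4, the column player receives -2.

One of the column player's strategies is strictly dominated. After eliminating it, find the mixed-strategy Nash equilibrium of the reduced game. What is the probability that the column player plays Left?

The column player's strategy Center is strictly dominated by Left: 5 > 3 and -9 > -12. Eliminate Center.
The row player's indifference between Down and Up determines the column player's mixing probability q:
  the row player's expected payoff from Down: q·(-7) + (1−q)·6 = -13q + 6
  the row player's expected payoff from Up: q·0 + (1−q)·(-4) = 4q - 4
  -13q + 6 = 4q - 4  ⇒  -17q = -10  ⇒  q = 10/17.

q = 10/17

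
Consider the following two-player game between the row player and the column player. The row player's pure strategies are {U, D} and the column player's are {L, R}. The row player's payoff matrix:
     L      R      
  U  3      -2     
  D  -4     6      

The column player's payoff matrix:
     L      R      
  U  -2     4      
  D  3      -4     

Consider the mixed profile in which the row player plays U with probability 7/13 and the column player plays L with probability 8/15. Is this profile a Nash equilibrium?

Check the column player's indifference given the row player's mix p = 7/13:
  payoff from L = 4/13; payoff from R = 4/13 — equal.
Check the row player's indifference given the column player's mix q = 8/15:
  payoff from U = 2/3; payoff from D = 2/3 — equal.
Both players are indifferent, so neither can profitably deviate.

Yes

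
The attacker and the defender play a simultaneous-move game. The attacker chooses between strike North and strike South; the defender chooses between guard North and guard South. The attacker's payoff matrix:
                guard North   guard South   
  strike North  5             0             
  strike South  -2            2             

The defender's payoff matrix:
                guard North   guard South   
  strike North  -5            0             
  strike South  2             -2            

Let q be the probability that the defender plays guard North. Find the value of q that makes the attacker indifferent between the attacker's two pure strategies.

Set the attacker's expected payoff from strike North equal to that from strike South:
  the attacker's payoff from strike North: q·5 + (1−q)·0 = 5q
  the attacker's payoff from strike South: q·(-2) + (1−q)·2 = -4q + 2
  5q = -4q + 2  ⇒  9q = 2  ⇒  q = 2/9.

q = 2/9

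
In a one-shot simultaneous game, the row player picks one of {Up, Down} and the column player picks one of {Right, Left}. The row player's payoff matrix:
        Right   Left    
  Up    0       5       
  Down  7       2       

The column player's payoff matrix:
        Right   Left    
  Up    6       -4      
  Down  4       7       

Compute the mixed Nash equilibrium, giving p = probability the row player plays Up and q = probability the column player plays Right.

p = 3/13, q = 3/10

For the column player to be willing to mix, the column player must be indifferent between Right and Left, which pins down the row player's mix.
  the column player's payoff from Right: p·6 + (1−p)·4 = 2p + 4
  the column player's payoff from Left: p·(-4) + (1−p)·7 = -11p + 7
  2p + 4 = -11p + 7  ⇒  13p = 3  ⇒  p = 3/13.
For the row player to be willing to mix, the row player must be indifferent between Up and Down, which pins down the column player's mix.
  the row player's expected payoff from Up: q·0 + (1−q)·5 = -5q + 5
  the row player's expected payoff from Down: q·7 + (1−q)·2 = 5q + 2
  -5q + 5 = 5q + 2  ⇒  -10q = -3  ⇒  q = 3/10.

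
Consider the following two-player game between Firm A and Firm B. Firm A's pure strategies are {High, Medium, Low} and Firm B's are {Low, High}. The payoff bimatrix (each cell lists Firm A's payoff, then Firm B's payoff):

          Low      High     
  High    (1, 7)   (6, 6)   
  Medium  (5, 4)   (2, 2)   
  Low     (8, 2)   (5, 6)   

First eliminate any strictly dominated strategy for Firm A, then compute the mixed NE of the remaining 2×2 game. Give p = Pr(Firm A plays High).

p = 4/5

Firm A's strategy Medium is strictly dominated by Low: 8 > 5 and 5 > 2. Eliminate Medium.
In a mixed equilibrium Firm B is indifferent between Low and High; this condition fixes p.
  Firm B's expected payoff from Low: p·7 + (1−p)·2 = 5p + 2
  Firm B's expected payoff from High: p·6 + (1−p)·6 = 6
  5p + 2 = 6  ⇒  5p = 4  ⇒  p = 4/5.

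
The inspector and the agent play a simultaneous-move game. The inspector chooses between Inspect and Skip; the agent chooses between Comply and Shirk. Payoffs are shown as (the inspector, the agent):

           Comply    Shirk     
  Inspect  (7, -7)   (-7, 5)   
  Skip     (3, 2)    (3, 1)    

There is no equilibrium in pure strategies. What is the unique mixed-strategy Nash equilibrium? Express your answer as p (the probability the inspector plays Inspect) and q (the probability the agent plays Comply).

The agent's indifference between Comply and Shirk determines the inspector's mixing probability p:
  the agent's payoff from Comply: p·(-7) + (1−p)·2 = -9p + 2
  the agent's payoff from Shirk: p·5 + (1−p)·1 = 4p + 1
  -9p + 2 = 4p + 1  ⇒  -13p = -1  ⇒  p = 1/13.
Set the inspector's expected payoff from Inspect equal to that from Skip:
  the inspector's payoff from Inspect: q·7 + (1−q)·(-7) = 14q - 7
  the inspector's payoff from Skip: q·3 + (1−q)·3 = 3
  14q - 7 = 3  ⇒  14q = 10  ⇒  q = 5/7.

p = 1/13, q = 5/7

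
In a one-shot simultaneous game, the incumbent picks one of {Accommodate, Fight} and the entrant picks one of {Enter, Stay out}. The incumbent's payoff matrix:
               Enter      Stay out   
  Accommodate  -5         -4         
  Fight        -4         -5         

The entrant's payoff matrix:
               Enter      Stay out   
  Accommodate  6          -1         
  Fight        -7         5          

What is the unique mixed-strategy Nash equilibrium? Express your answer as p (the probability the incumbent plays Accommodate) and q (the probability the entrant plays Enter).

The incumbent's mix must leave the entrant indifferent between Enter and Stay out.
  the entrant's payoff to Enter: p·6 + (1−p)·(-7) = 13p - 7
  the entrant's payoff to Stay out: p·(-1) + (1−p)·5 = -6p + 5
  13p - 7 = -6p + 5  ⇒  19p = 12  ⇒  p = 12/19.
The entrant's mix must leave the incumbent indifferent between Accommodate and Fight.
  the incumbent's payoff from Accommodate: q·(-5) + (1−q)·(-4) = -q - 4
  the incumbent's payoff from Fight: q·(-4) + (1−q)·(-5) = q - 5
  -q - 4 = q - 5  ⇒  -2q = -1  ⇒  q = 1/2.

p = 12/19, q = 1/2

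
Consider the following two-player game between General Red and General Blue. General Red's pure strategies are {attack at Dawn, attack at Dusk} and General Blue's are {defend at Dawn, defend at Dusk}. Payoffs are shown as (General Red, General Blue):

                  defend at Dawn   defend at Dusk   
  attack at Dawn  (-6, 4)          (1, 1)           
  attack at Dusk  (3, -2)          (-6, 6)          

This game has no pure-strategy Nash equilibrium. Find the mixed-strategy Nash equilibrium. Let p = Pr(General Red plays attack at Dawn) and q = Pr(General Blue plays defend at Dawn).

p = 8/11, q = 7/16

Set General Blue's expected payoff from defend at Dawn equal to that from defend at Dusk:
  General Blue's expected payoff from defend at Dawn: p·4 + (1−p)·(-2) = 6p - 2
  General Blue's expected payoff from defend at Dusk: p·1 + (1−p)·6 = -5p + 6
  6p - 2 = -5p + 6  ⇒  11p = 8  ⇒  p = 8/11.
Set General Red's expected payoff from attack at Dawn equal to that from attack at Dusk:
  General Red's expected payoff from attack at Dawn: q·(-6) + (1−q)·1 = -7q + 1
  General Red's expected payoff from attack at Dusk: q·3 + (1−q)·(-6) = 9q - 6
  -7q + 1 = 9q - 6  ⇒  -16q = -7  ⇒  q = 7/16.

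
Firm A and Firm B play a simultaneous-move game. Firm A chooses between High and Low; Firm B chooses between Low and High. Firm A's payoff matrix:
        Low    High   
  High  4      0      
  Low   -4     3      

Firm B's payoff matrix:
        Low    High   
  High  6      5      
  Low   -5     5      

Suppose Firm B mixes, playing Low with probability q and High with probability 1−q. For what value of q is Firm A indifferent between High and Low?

For Firm A to be willing to mix, Firm A must be indifferent between High and Low, which pins down Firm B's mix.
  Firm A's payoff from High: q·4 + (1−q)·0 = 4q
  Firm A's payoff from Low: q·(-4) + (1−q)·3 = -7q + 3
  4q = -7q + 3  ⇒  11q = 3  ⇒  q = 3/11.

q = 3/11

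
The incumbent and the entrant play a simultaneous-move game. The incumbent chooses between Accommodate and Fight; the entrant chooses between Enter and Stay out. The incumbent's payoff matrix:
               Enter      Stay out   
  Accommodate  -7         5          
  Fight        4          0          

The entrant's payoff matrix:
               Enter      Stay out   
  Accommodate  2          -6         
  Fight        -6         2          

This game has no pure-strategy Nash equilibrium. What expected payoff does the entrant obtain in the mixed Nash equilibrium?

Set the entrant's expected payoff from Enter equal to that from Stay out:
  the entrant's payoff from Enter: p·2 + (1−p)·(-6) = 8p - 6
  the entrant's payoff from Stay out: p·(-6) + (1−p)·2 = -8p + 2
  8p - 6 = -8p + 2  ⇒  16p = 8  ⇒  p = 1/2.
At equilibrium the entrant is indifferent across columns, so the entrant's payoff equals the payoff from Enter: (1/2)·2 + (1/2)·(-6) = -2.

-2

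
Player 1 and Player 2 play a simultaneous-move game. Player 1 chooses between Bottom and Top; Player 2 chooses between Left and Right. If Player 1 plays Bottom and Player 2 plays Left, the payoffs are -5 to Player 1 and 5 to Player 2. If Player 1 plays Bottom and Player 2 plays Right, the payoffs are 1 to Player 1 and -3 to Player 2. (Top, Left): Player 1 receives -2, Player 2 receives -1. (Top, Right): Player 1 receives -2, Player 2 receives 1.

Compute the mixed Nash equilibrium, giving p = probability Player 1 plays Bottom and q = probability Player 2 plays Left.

p = 1/5, q = 1/2

Player 1's mix must leave Player 2 indifferent between Left and Right.
  Player 2's expected payoff from Left: p·5 + (1−p)·(-1) = 6p - 1
  Player 2's expected payoff from Right: p·(-3) + (1−p)·1 = -4p + 1
  6p - 1 = -4p + 1  ⇒  10p = 2  ⇒  p = 1/5.
Player 2's mix must leave Player 1 indifferent between Bottom and Top.
  Player 1's payoff to Bottom: q·(-5) + (1−q)·1 = -6q + 1
  Player 1's payoff to Top: q·(-2) + (1−q)·(-2) = -2
  -6q + 1 = -2  ⇒  -6q = -3  ⇒  q = 1/2.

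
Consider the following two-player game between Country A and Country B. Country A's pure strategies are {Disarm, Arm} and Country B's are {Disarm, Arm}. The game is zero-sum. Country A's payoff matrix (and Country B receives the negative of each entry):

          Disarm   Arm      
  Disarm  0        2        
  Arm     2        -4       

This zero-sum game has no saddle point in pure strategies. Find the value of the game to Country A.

Country B's mix must leave Country A indifferent between Disarm and Arm.
  Country A's expected payoff from Disarm: q·0 + (1−q)·2 = -2q + 2
  Country A's expected payoff from Arm: q·2 + (1−q)·(-4) = 6q - 4
  -2q + 2 = 6q - 4  ⇒  -8q = -6  ⇒  q = 3/4.
The value is Country A's expected payoff against this mix (using Disarm): (3/4)·0 + (1/4)·2 = 1/2.

v = 1/2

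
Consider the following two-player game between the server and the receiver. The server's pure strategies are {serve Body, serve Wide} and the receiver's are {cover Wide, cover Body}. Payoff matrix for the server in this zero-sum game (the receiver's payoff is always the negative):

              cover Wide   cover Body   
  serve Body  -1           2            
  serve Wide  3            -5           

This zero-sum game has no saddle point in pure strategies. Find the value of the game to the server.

v = 1/11

The server's indifference between serve Body and serve Wide determines the receiver's mixing probability q:
  the server's payoff from serve Body: q·(-1) + (1−q)·2 = -3q + 2
  the server's payoff from serve Wide: q·3 + (1−q)·(-5) = 8q - 5
  -3q + 2 = 8q - 5  ⇒  -11q = -7  ⇒  q = 7/11.
The value is the server's expected payoff against this mix (using serve Body): (7/11)·(-1) + (4/11)·2 = 1/11.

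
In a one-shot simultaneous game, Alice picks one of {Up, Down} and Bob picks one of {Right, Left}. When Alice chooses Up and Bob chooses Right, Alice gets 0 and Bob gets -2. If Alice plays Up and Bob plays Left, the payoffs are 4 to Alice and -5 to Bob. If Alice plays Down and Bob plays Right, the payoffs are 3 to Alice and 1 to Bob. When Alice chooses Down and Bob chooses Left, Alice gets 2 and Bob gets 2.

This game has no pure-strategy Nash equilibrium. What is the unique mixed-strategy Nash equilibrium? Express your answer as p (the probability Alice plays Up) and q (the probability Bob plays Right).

In a mixed equilibrium Bob is indifferent between Right and Left; this condition fixes p.
  Bob's payoff from Right: p·(-2) + (1−p)·1 = -3p + 1
  Bob's payoff from Left: p·(-5) + (1−p)·2 = -7p + 2
  -3p + 1 = -7p + 2  ⇒  4p = 1  ⇒  p = 1/4.
Bob's mix must leave Alice indifferent between Up and Down.
  Alice's expected payoff from Up: q·0 + (1−q)·4 = -4q + 4
  Alice's expected payoff from Down: q·3 + (1−q)·2 = q + 2
  -4q + 4 = q + 2  ⇒  -5q = -2  ⇒  q = 2/5.

p = 1/4, q = 2/5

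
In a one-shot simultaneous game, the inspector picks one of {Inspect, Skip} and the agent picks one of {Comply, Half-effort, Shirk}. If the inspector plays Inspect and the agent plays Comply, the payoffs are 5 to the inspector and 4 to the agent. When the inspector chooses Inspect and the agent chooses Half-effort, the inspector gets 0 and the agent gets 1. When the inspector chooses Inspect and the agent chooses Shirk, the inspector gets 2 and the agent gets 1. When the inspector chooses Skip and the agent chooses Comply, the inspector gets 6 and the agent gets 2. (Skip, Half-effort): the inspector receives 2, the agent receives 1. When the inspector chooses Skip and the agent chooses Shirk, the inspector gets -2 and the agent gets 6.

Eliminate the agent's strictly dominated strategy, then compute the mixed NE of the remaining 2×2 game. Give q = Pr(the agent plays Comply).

q = 4/5

The agent's strategy Half-effort is strictly dominated by Comply: 4 > 1 and 2 > 1. Eliminate Half-effort.
The inspector's indifference between Inspect and Skip determines the agent's mixing probability q:
  the inspector's expected payoff from Inspect: q·5 + (1−q)·2 = 3q + 2
  the inspector's expected payoff from Skip: q·6 + (1−q)·(-2) = 8q - 2
  3q + 2 = 8q - 2  ⇒  -5q = -4  ⇒  q = 4/5.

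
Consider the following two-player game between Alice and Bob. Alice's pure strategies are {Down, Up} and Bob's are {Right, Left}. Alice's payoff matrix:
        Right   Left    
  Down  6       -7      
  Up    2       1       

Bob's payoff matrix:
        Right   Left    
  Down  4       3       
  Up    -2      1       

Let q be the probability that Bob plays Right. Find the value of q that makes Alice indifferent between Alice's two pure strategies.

Bob's mix must leave Alice indifferent between Down and Up.
  Alice's expected payoff from Down: q·6 + (1−q)·(-7) = 13q - 7
  Alice's expected payoff from Up: q·2 + (1−q)·1 = q + 1
  13q - 7 = q + 1  ⇒  12q = 8  ⇒  q = 2/3.

q = 2/3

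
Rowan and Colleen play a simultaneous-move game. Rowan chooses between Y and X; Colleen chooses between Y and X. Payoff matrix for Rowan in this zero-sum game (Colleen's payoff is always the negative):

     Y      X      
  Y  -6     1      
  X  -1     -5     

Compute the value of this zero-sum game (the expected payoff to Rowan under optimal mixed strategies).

v = -31/11

For Rowan to be willing to mix, Rowan must be indifferent between Y and X, which pins down Colleen's mix.
  Rowan's expected payoff from Y: q·(-6) + (1−q)·1 = -7q + 1
  Rowan's expected payoff from X: q·(-1) + (1−q)·(-5) = 4q - 5
  -7q + 1 = 4q - 5  ⇒  -11q = -6  ⇒  q = 6/11.
The value is Rowan's expected payoff against this mix (using Y): (6/11)·(-6) + (5/11)·1 = -31/11.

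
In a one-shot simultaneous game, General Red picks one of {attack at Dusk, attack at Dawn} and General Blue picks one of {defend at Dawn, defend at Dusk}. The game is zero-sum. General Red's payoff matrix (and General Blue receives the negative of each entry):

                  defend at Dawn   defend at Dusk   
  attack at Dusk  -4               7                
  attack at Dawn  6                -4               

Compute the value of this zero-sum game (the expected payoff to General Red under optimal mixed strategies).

v = 26/21

In a mixed equilibrium General Red is indifferent between attack at Dusk and attack at Dawn; this condition fixes q.
  General Red's expected payoff from attack at Dusk: q·(-4) + (1−q)·7 = -11q + 7
  General Red's expected payoff from attack at Dawn: q·6 + (1−q)·(-4) = 10q - 4
  -11q + 7 = 10q - 4  ⇒  -21q = -11  ⇒  q = 11/21.
The value is General Red's expected payoff against this mix (using attack at Dusk): (11/21)·(-4) + (10/21)·7 = 26/21.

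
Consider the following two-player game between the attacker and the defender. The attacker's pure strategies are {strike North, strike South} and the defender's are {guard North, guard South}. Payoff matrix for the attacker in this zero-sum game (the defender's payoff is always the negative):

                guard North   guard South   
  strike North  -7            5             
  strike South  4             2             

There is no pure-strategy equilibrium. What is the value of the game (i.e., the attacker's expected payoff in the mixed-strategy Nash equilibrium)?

v = 17/7

Set the attacker's expected payoff from strike North equal to that from strike South:
  the attacker's payoff from strike North: q·(-7) + (1−q)·5 = -12q + 5
  the attacker's payoff from strike South: q·4 + (1−q)·2 = 2q + 2
  -12q + 5 = 2q + 2  ⇒  -14q = -3  ⇒  q = 3/14.
The value is the attacker's expected payoff against this mix (using strike North): (3/14)·(-7) + (11/14)·5 = 17/7.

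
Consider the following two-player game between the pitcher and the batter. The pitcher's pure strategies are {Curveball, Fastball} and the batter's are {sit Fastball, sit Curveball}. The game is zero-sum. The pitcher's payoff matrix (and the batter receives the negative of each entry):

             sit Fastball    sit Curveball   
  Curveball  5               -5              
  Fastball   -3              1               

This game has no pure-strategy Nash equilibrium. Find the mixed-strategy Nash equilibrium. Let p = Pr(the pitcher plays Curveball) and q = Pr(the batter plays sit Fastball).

p = 2/7, q = 3/7

Set the batter's expected payoff from sit Fastball equal to that from sit Curveball:
  the batter's payoff to sit Fastball: p·(-5) + (1−p)·3 = -8p + 3
  the batter's payoff to sit Curveball: p·5 + (1−p)·(-1) = 6p - 1
  -8p + 3 = 6p - 1  ⇒  -14p = -4  ⇒  p = 2/7.
In a mixed equilibrium the pitcher is indifferent between Curveball and Fastball; this condition fixes q.
  the pitcher's payoff from Curveball: q·5 + (1−q)·(-5) = 10q - 5
  the pitcher's payoff from Fastball: q·(-3) + (1−q)·1 = -4q + 1
  10q - 5 = -4q + 1  ⇒  14q = 6  ⇒  q = 3/7.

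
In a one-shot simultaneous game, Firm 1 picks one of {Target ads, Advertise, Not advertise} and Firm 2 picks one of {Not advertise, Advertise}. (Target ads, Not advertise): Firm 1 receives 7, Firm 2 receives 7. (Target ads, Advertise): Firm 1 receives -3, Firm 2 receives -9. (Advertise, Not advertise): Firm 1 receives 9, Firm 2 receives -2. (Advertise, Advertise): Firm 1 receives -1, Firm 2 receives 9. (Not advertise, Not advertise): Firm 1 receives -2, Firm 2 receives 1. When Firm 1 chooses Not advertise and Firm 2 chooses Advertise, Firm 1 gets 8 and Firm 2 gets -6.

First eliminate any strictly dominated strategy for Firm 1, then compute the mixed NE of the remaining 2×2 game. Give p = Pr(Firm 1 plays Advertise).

p = 7/18

Firm 1's strategy Target ads is strictly dominated by Advertise: 9 > 7 and -1 > -3. Eliminate Target ads.
Set Firm 2's expected payoff from Not advertise equal to that from Advertise:
  Firm 2's payoff from Not advertise: p·(-2) + (1−p)·1 = -3p + 1
  Firm 2's payoff from Advertise: p·9 + (1−p)·(-6) = 15p - 6
  -3p + 1 = 15p - 6  ⇒  -18p = -7  ⇒  p = 7/18.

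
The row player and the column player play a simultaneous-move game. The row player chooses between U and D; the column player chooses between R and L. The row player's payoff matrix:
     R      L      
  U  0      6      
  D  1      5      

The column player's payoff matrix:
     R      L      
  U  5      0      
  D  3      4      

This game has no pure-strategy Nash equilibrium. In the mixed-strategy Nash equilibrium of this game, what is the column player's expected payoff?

10/3

The row player's mix must leave the column player indifferent between R and L.
  the column player's expected payoff from R: p·5 + (1−p)·3 = 2p + 3
  the column player's expected payoff from L: p·0 + (1−p)·4 = -4p + 4
  2p + 3 = -4p + 4  ⇒  6p = 1  ⇒  p = 1/6.
At equilibrium the column player is indifferent across columns, so the column player's payoff equals the payoff from R: (1/6)·5 + (5/6)·3 = 10/3.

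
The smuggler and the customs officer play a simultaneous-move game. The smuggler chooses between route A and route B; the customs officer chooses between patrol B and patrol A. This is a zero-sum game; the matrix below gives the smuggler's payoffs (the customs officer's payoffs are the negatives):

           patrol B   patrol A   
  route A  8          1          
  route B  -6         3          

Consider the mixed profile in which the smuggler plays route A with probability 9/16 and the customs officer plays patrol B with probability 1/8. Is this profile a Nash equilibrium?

Check the customs officer's indifference given the smuggler's mix p = 9/16:
  payoff from patrol B = -15/8; payoff from patrol A = -15/8 — equal.
Check the smuggler's indifference given the customs officer's mix q = 1/8:
  payoff from route A = 15/8; payoff from route B = 15/8 — equal.
Both players are indifferent, so neither can profitably deviate.

Yes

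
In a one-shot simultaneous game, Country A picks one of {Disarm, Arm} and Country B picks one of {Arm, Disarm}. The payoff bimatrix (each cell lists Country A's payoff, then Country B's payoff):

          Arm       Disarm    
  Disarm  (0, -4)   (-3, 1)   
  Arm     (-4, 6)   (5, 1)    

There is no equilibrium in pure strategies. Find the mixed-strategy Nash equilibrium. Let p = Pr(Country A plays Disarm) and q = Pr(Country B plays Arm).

p = 1/2, q = 2/3

For Country B to be willing to mix, Country B must be indifferent between Arm and Disarm, which pins down Country A's mix.
  Country B's expected payoff from Arm: p·(-4) + (1−p)·6 = -10p + 6
  Country B's expected payoff from Disarm: p·1 + (1−p)·1 = 1
  -10p + 6 = 1  ⇒  -10p = -5  ⇒  p = 1/2.
Set Country A's expected payoff from Disarm equal to that from Arm:
  Country A's payoff from Disarm: q·0 + (1−q)·(-3) = 3q - 3
  Country A's payoff from Arm: q·(-4) + (1−q)·5 = -9q + 5
  3q - 3 = -9q + 5  ⇒  12q = 8  ⇒  q = 2/3.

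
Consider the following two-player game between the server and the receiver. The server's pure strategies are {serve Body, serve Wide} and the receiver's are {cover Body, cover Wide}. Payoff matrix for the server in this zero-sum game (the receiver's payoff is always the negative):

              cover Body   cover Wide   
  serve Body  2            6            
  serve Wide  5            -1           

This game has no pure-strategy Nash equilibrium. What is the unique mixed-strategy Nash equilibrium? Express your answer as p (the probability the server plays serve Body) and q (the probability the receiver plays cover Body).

p = 3/5, q = 7/10

The server's mix must leave the receiver indifferent between cover Body and cover Wide.
  the receiver's payoff to cover Body: p·(-2) + (1−p)·(-5) = 3p - 5
  the receiver's payoff to cover Wide: p·(-6) + (1−p)·1 = -7p + 1
  3p - 5 = -7p + 1  ⇒  10p = 6  ⇒  p = 3/5.
The receiver's mix must leave the server indifferent between serve Body and serve Wide.
  the server's payoff to serve Body: q·2 + (1−q)·6 = -4q + 6
  the server's payoff to serve Wide: q·5 + (1−q)·(-1) = 6q - 1
  -4q + 6 = 6q - 1  ⇒  -10q = -7  ⇒  q = 7/10.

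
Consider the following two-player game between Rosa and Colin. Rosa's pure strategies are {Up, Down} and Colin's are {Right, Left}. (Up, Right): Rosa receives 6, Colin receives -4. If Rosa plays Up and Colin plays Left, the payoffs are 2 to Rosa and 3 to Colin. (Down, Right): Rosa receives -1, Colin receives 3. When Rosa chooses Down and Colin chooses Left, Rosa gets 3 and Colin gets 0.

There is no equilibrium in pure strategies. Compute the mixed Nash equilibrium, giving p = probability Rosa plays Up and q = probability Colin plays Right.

Set Colin's expected payoff from Right equal to that from Left:
  Colin's expected payoff from Right: p·(-4) + (1−p)·3 = -7p + 3
  Colin's expected payoff from Left: p·3 + (1−p)·0 = 3p
  -7p + 3 = 3p  ⇒  -10p = -3  ⇒  p = 3/10.
For Rosa to be willing to mix, Rosa must be indifferent between Up and Down, which pins down Colin's mix.
  Rosa's expected payoff from Up: q·6 + (1−q)·2 = 4q + 2
  Rosa's expected payoff from Down: q·(-1) + (1−q)·3 = -4q + 3
  4q + 2 = -4q + 3  ⇒  8q = 1  ⇒  q = 1/8.

p = 3/10, q = 1/8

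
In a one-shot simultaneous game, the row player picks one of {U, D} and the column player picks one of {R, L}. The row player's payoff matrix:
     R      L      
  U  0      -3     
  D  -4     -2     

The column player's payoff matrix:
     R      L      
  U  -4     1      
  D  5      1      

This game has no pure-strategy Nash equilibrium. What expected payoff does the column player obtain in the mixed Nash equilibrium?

For the column player to be willing to mix, the column player must be indifferent between R and L, which pins down the row player's mix.
  the column player's expected payoff from R: p·(-4) + (1−p)·5 = -9p + 5
  the column player's expected payoff from L: p·1 + (1−p)·1 = 1
  -9p + 5 = 1  ⇒  -9p = -4  ⇒  p = 4/9.
At equilibrium the column player is indifferent across columns, so the column player's payoff equals the payoff from R: (4/9)·(-4) + (5/9)·5 = 1.

1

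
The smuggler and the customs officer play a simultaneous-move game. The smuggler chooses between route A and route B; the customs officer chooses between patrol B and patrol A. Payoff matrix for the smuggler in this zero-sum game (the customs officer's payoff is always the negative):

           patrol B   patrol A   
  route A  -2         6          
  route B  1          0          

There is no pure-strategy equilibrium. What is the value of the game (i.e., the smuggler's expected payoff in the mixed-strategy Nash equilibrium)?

Set the smuggler's expected payoff from route A equal to that from route B:
  the smuggler's payoff to route A: q·(-2) + (1−q)·6 = -8q + 6
  the smuggler's payoff to route B: q·1 + (1−q)·0 = q
  -8q + 6 = q  ⇒  -9q = -6  ⇒  q = 2/3.
The value is the smuggler's expected payoff against this mix (using route A): (2/3)·(-2) + (1/3)·6 = 2/3.

v = 2/3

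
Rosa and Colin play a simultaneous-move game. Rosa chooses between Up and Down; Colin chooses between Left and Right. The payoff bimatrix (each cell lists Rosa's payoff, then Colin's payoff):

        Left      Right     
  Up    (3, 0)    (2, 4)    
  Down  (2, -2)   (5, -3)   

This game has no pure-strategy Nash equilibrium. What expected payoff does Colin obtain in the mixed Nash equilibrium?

Colin's indifference between Left and Right determines Rosa's mixing probability p:
  Colin's payoff from Left: p·0 + (1−p)·(-2) = 2p - 2
  Colin's payoff from Right: p·4 + (1−p)·(-3) = 7p - 3
  2p - 2 = 7p - 3  ⇒  -5p = -1  ⇒  p = 1/5.
At equilibrium Colin is indifferent across columns, so Colin's payoff equals the payoff from Left: (1/5)·0 + (4/5)·(-2) = -8/5.

-8/5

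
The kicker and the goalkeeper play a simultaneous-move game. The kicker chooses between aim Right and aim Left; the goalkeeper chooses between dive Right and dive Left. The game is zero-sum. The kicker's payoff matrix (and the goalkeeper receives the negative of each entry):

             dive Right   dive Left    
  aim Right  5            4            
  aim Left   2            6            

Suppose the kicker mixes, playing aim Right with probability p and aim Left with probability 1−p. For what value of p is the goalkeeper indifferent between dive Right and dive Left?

p = 4/5

In a mixed equilibrium the goalkeeper is indifferent between dive Right and dive Left; this condition fixes p.
  the goalkeeper's payoff from dive Right: p·(-5) + (1−p)·(-2) = -3p - 2
  the goalkeeper's payoff from dive Left: p·(-4) + (1−p)·(-6) = 2p - 6
  -3p - 2 = 2p - 6  ⇒  -5p = -4  ⇒  p = 4/5.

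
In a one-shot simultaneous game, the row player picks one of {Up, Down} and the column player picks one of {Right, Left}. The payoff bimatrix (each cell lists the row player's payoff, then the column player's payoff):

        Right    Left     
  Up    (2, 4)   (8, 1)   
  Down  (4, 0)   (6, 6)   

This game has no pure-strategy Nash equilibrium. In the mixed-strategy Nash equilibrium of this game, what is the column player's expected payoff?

8/3

Set the column player's expected payoff from Right equal to that from Left:
  the column player's payoff to Right: p·4 + (1−p)·0 = 4p
  the column player's payoff to Left: p·1 + (1−p)·6 = -5p + 6
  4p = -5p + 6  ⇒  9p = 6  ⇒  p = 2/3.
At equilibrium the column player is indifferent across columns, so the column player's payoff equals the payoff from Right: (2/3)·4 + (1/3)·0 = 8/3.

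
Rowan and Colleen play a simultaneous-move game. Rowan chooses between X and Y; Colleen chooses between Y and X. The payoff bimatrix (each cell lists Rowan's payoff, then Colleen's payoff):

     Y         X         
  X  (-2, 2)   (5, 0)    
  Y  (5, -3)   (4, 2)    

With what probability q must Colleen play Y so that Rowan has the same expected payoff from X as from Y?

For Rowan to be willing to mix, Rowan must be indifferent between X and Y, which pins down Colleen's mix.
  Rowan's payoff to X: q·(-2) + (1−q)·5 = -7q + 5
  Rowan's payoff to Y: q·5 + (1−q)·4 = q + 4
  -7q + 5 = q + 4  ⇒  -8q = -1  ⇒  q = 1/8.

q = 1/8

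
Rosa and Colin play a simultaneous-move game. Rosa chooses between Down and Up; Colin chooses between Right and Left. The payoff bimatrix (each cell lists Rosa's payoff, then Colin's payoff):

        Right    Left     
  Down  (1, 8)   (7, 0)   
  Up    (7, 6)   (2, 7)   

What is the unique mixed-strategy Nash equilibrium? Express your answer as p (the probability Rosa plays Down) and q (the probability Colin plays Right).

For Colin to be willing to mix, Colin must be indifferent between Right and Left, which pins down Rosa's mix.
  Colin's expected payoff from Right: p·8 + (1−p)·6 = 2p + 6
  Colin's expected payoff from Left: p·0 + (1−p)·7 = -7p + 7
  2p + 6 = -7p + 7  ⇒  9p = 1  ⇒  p = 1/9.
Rosa's indifference between Down and Up determines Colin's mixing probability q:
  Rosa's payoff from Down: q·1 + (1−q)·7 = -6q + 7
  Rosa's payoff from Up: q·7 + (1−q)·2 = 5q + 2
  -6q + 7 = 5q + 2  ⇒  -11q = -5  ⇒  q = 5/11.

p = 1/9, q = 5/11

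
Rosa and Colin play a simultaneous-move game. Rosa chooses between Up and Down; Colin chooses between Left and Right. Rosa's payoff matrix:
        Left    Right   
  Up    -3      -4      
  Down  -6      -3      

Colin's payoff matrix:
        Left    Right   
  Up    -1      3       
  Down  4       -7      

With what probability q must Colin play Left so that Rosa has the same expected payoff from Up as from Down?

q = 1/4

In a mixed equilibrium Rosa is indifferent between Up and Down; this condition fixes q.
  Rosa's payoff from Up: q·(-3) + (1−q)·(-4) = q - 4
  Rosa's payoff from Down: q·(-6) + (1−q)·(-3) = -3q - 3
  q - 4 = -3q - 3  ⇒  4q = 1  ⇒  q = 1/4.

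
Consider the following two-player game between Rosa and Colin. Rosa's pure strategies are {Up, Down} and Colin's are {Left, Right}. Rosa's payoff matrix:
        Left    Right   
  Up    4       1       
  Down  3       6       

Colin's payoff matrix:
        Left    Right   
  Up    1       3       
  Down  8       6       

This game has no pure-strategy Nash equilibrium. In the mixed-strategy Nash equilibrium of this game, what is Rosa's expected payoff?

7/2

Colin's mix must leave Rosa indifferent between Up and Down.
  Rosa's payoff from Up: q·4 + (1−q)·1 = 3q + 1
  Rosa's payoff from Down: q·3 + (1−q)·6 = -3q + 6
  3q + 1 = -3q + 6  ⇒  6q = 5  ⇒  q = 5/6.
At equilibrium Rosa is indifferent across rows, so Rosa's payoff equals the payoff from Up: (5/6)·4 + (1/6)·1 = 7/2.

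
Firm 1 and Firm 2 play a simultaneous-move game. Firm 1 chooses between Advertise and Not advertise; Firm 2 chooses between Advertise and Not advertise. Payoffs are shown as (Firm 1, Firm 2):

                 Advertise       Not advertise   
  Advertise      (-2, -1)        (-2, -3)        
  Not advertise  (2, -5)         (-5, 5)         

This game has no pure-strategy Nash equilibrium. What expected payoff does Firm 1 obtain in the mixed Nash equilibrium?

-2

Firm 2's mix must leave Firm 1 indifferent between Advertise and Not advertise.
  Firm 1's expected payoff from Advertise: q·(-2) + (1−q)·(-2) = -2
  Firm 1's expected payoff from Not advertise: q·2 + (1−q)·(-5) = 7q - 5
  -2 = 7q - 5  ⇒  -7q = -3  ⇒  q = 3/7.
At equilibrium Firm 1 is indifferent across rows, so Firm 1's payoff equals the payoff from Advertise: (3/7)·(-2) + (4/7)·(-2) = -2.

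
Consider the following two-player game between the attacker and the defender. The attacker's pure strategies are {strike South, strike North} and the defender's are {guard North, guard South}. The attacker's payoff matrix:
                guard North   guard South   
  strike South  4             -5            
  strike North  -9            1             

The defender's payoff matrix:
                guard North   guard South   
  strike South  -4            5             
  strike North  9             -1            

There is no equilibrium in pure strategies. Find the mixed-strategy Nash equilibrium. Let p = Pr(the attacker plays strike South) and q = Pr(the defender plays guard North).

For the defender to be willing to mix, the defender must be indifferent between guard North and guard South, which pins down the attacker's mix.
  the defender's payoff to guard North: p·(-4) + (1−p)·9 = -13p + 9
  the defender's payoff to guard South: p·5 + (1−p)·(-1) = 6p - 1
  -13p + 9 = 6p - 1  ⇒  -19p = -10  ⇒  p = 10/19.
The defender's mix must leave the attacker indifferent between strike South and strike North.
  the attacker's payoff from strike South: q·4 + (1−q)·(-5) = 9q - 5
  the attacker's payoff from strike North: q·(-9) + (1−q)·1 = -10q + 1
  9q - 5 = -10q + 1  ⇒  19q = 6  ⇒  q = 6/19.

p = 10/19, q = 6/19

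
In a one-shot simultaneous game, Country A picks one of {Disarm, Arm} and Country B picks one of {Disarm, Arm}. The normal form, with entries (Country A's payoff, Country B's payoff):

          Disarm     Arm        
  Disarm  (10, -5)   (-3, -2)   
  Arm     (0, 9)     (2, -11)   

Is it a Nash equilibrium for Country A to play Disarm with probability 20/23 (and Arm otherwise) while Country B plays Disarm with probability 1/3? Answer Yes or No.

Yes

Check Country B's indifference given Country A's mix p = 20/23:
  payoff from Disarm = -73/23; payoff from Arm = -73/23 — equal.
Check Country A's indifference given Country B's mix q = 1/3:
  payoff from Disarm = 4/3; payoff from Arm = 4/3 — equal.
Both players are indifferent, so neither can profitably deviate.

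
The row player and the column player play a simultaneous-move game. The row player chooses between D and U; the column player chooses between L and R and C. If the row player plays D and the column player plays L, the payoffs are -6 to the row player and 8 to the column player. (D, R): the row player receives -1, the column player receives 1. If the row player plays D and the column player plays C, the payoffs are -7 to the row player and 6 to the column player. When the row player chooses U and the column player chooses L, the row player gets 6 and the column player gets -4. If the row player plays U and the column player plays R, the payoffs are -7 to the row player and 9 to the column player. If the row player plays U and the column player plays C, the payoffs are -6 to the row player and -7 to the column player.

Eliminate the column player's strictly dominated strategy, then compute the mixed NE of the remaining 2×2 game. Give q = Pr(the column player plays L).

The column player's strategy C is strictly dominated by L: 8 > 6 and -4 > -7. Eliminate C.
Set the row player's expected payoff from D equal to that from U:
  the row player's payoff to D: q·(-6) + (1−q)·(-1) = -5q - 1
  the row player's payoff to U: q·6 + (1−q)·(-7) = 13q - 7
  -5q - 1 = 13q - 7  ⇒  -18q = -6  ⇒  q = 1/3.

q = 1/3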